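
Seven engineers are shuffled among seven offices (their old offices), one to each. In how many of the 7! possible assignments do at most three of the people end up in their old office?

Sum C(7,i)·!(7-i) for i = 0..3:
  i=0: C(7,0)·!7 = 1·1854 = 1854
  i=1: C(7,1)·!6 = 7·265 = 1855
  i=2: C(7,2)·!5 = 21·44 = 924
  i=3: C(7,3)·!4 = 35·9 = 315
Total = 4948.

4948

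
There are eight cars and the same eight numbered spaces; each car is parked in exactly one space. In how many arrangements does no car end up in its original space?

14833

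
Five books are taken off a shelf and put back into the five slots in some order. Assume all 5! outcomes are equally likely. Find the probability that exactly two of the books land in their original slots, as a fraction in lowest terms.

1/6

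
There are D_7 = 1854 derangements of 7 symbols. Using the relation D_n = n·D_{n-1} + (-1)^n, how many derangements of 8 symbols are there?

14833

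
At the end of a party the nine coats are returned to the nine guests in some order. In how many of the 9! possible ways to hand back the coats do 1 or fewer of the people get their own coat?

# with exactly i fixed is C(9,i)·!(9-i); sum over i=0..1:
  i=0: C(9,0)·!9 = 1·133496 = 133496
  i=1: C(9,1)·!8 = 9·14833 = 133497
Total = 266993.

266993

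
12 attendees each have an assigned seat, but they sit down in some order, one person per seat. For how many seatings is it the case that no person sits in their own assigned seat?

176214841

Use !n = n·!(n-1) + (-1)^n.
!12 = 12·14684570 + 1 = 176214841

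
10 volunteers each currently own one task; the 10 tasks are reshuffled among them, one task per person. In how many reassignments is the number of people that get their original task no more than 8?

3628799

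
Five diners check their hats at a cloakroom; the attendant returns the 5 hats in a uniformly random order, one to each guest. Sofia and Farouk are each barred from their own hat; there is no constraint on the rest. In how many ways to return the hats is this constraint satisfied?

78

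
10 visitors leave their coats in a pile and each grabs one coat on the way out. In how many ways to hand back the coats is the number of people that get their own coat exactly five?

Choose which 5 of the 10 are fixed: C(10,5) = 252.
The other 5 form a derangement: !5 = 44.
Total: 252 × 44 = 11088.

11088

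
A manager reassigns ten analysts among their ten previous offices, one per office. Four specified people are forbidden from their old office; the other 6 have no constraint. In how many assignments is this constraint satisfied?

Let A_j be the event that the j-th constrained one is fixed. By inclusion-exclusion over the 4 events:
Σ_{j=0}^{4} (-1)^j C(4,j)(10-j)!
= C(4,0)·10! - C(4,1)·9! + C(4,2)·8! - C(4,3)·7! + C(4,4)·6!
= 3628800 - 1451520 + 241920 - 20160 + 720
= 2399760

2399760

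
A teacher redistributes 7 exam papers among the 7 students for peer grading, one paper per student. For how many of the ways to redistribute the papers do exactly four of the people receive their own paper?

70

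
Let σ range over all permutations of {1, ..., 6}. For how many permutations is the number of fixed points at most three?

# with exactly i fixed is C(6,i)·!(6-i); sum over i=0..3:
  i=0: C(6,0)·!6 = 1·265 = 265
  i=1: C(6,1)·!5 = 6·44 = 264
  i=2: C(6,2)·!4 = 15·9 = 135
  i=3: C(6,3)·!3 = 20·2 = 40
Total = 704.

704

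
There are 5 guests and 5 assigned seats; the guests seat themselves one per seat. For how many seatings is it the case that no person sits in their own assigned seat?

44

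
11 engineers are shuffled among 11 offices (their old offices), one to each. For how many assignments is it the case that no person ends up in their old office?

14684570

Use !n = n·!(n-1) + (-1)^n.
!11 = 11·1334961 - 1 = 14684570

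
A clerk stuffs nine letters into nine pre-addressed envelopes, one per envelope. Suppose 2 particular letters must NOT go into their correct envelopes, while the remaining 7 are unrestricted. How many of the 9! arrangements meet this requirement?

287280

Let A_j be the event that the j-th constrained one is fixed. By inclusion-exclusion over the 2 events:
Σ_{j=0}^{2} (-1)^j C(2,j)(9-j)!
= C(2,0)·9! - C(2,1)·8! + C(2,2)·7!
= 362880 - 80640 + 5040
= 287280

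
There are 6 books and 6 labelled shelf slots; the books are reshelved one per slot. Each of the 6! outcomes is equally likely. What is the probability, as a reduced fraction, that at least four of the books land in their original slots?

Favorable outcomes: Σ_{i≥4} C(6,i)·!(6-i) = 15·1 + 6·0 + 1·1 = 16.
Total outcomes: 6! = 720.
Probability = 16/720 = 1/45.

1/45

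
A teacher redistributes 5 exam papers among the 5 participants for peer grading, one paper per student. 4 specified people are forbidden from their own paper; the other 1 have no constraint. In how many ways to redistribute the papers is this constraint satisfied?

53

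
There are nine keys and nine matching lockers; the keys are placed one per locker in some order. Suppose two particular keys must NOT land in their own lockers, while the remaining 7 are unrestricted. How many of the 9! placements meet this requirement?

287280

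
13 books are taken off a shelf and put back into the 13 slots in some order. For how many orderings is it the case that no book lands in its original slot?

2290792932

Use !n = (n-1)(!(n-1) + !(n-2)).
!13 = 12·(176214841 + 14684570) = 12·190899411 = 2290792932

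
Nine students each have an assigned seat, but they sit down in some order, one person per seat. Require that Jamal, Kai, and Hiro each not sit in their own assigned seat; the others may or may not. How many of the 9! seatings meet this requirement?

256320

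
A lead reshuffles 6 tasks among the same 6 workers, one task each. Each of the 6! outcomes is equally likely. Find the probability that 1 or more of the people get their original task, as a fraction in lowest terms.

91/144

Favorable outcomes: Σ_{i≥1} C(6,i)·!(6-i) = 6·44 + 15·9 + 20·2 + 15·1 + 6·0 + 1·1 = 455.
Total outcomes: 6! = 720.
Probability = 455/720 = 91/144.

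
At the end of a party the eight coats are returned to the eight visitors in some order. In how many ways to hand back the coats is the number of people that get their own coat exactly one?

Pick the single fixed position: C(8,1) = 8 ways.
The remaining 7 must be deranged: !7 = 1854.
Total: 8 × 1854 = 14832.

14832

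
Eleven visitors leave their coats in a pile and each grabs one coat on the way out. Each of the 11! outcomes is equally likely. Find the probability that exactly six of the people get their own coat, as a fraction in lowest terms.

11/21600

Favorable outcomes: C(11,6)·!5 = 462·44 = 20328.
Total outcomes: 11! = 39916800.
Probability = 20328/39916800 = 11/21600.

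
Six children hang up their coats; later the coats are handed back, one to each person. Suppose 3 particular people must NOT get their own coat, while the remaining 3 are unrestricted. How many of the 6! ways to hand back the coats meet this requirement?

Let A_j be the event that the j-th constrained one is fixed. By inclusion-exclusion over the 3 events:
Σ_{j=0}^{3} (-1)^j C(3,j)(6-j)!
= C(3,0)·6! - C(3,1)·5! + C(3,2)·4! - C(3,3)·3!
= 720 - 360 + 72 - 6
= 426

426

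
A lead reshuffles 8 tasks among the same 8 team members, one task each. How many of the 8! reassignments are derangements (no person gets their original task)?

The number of derangements of 8 is !8 = Σ_{k=0}^{8} (-1)^k·8!/k!
= 8! - 8!/1! + 8!/2! - 8!/3! + 8!/4! - 8!/5! + 8!/6! - 8!/7! + 8!/8!
= 40320 - 40320 + 20160 - 6720 + 1680 - 336 + 56 - 8 + 1
= 14833

14833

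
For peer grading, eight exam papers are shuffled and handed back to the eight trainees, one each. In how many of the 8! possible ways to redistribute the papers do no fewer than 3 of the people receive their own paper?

3235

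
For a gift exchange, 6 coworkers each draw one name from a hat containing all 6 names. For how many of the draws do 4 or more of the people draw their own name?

16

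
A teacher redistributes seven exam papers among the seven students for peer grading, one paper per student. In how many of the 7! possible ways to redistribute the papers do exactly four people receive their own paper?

Pick the 4 fixed positions: C(7,4) = 35 ways.
The remaining 3 must be deranged: !3 = 2.
Total: 35 × 2 = 70.

70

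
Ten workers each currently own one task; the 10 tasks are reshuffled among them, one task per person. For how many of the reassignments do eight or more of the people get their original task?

46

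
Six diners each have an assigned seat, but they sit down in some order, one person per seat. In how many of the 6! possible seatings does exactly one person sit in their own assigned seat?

Choose which one of the 6 is fixed: C(6,1) = 6.
The remaining 5 must be deranged: !5 = 44.
Total: 6 × 44 = 264.

264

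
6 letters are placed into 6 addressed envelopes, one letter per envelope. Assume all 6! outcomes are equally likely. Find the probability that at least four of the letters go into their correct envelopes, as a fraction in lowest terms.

1/45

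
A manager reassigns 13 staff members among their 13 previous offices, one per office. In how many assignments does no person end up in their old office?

2290792932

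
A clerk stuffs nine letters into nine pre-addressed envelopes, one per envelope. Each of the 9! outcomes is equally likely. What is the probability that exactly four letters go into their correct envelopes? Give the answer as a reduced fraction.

11/720

Favorable outcomes: C(9,4)·!5 = 126·44 = 5544.
Total outcomes: 9! = 362880.
Probability = 5544/362880 = 11/720.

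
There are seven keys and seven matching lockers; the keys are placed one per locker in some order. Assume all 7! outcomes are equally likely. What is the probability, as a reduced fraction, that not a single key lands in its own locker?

Favorable outcomes: !7 = 1854.
Total outcomes: 7! = 5040.
Probability = 1854/5040 = 103/280.

103/280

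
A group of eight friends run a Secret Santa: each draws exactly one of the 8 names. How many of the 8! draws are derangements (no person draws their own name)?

The subfactorial !8 = [8!/e] (nearest integer).
8! = 40320, and 40320/e ≈ 14832.90, so !8 = 14833.

14833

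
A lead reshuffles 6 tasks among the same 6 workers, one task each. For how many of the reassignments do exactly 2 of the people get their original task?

135

Pick the 2 fixed positions: C(6,2) = 15 ways.
The other 4 form a derangement: !4 = 9.
Total: 15 × 9 = 135.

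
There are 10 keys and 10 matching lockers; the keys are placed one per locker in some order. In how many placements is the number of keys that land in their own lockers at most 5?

# with exactly i fixed is C(10,i)·!(10-i); sum over i=0..5:
  i=0: C(10,0)·!10 = 1·1334961 = 1334961
  i=1: C(10,1)·!9 = 10·133496 = 1334960
  i=2: C(10,2)·!8 = 45·14833 = 667485
  i=3: C(10,3)·!7 = 120·1854 = 222480
  i=4: C(10,4)·!6 = 210·265 = 55650
  i=5: C(10,5)·!5 = 252·44 = 11088
Total = 3626624.

3626624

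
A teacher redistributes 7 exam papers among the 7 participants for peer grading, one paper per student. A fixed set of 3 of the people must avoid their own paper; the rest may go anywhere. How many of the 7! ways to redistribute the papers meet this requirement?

Inclusion-exclusion on the 3 forbidden self-matches:
Σ_{j=0}^{3} (-1)^j C(3,j)(7-j)!
= C(3,0)·7! - C(3,1)·6! + C(3,2)·5! - C(3,3)·4!
= 5040 - 2160 + 360 - 24
= 3216

3216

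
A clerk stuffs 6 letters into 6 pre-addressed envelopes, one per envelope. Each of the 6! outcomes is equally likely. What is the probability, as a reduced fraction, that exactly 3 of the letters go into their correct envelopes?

1/18

Favorable outcomes: C(6,3)·!3 = 20·2 = 40.
Total outcomes: 6! = 720.
Probability = 40/720 = 1/18.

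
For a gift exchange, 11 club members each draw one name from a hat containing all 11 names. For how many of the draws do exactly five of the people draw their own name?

Pick the 5 fixed positions: C(11,5) = 462 ways.
The remaining 6 must be deranged: !6 = 265.
Total: 462 × 265 = 122430.

122430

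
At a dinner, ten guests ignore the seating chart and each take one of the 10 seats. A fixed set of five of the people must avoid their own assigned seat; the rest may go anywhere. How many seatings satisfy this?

2170680

Let A_j be the event that the j-th constrained one is fixed. By inclusion-exclusion over the 5 events:
Σ_{j=0}^{5} (-1)^j C(5,j)(10-j)!
= C(5,0)·10! - C(5,1)·9! + C(5,2)·8! - C(5,3)·7! + C(5,4)·6! - C(5,5)·5!
= 3628800 - 1814400 + 403200 - 50400 + 3600 - 120
= 2170680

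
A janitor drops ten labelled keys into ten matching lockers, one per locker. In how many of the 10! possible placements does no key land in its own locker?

Recurrence: !10 = 9·(!9 + !8).
!10 = 9·(133496 + 14833) = 9·148329 = 1334961

1334961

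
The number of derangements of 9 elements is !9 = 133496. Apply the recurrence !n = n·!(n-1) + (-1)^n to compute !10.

1334961

!10 = 10·133496 + 1 = 1334961.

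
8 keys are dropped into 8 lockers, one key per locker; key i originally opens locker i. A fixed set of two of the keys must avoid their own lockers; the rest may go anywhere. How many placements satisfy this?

Let A_j be the event that the j-th constrained one is fixed. By inclusion-exclusion over the 2 events:
Σ_{j=0}^{2} (-1)^j C(2,j)(8-j)!
= C(2,0)·8! - C(2,1)·7! + C(2,2)·6!
= 40320 - 10080 + 720
= 30960

30960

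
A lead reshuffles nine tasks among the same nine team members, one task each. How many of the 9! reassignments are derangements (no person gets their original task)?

Use !n = (n-1)(!(n-1) + !(n-2)).
!9 = 8·(14833 + 1854) = 8·16687 = 133496

133496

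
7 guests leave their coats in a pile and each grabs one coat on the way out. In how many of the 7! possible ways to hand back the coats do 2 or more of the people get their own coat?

1331

# with exactly i fixed is C(7,i)·!(7-i); sum over i=2..7:
  i=2: C(7,2)·!5 = 21·44 = 924
  i=3: C(7,3)·!4 = 35·9 = 315
  i=4: C(7,4)·!3 = 35·2 = 70
  i=5: C(7,5)·!2 = 21·1 = 21
  i=6: C(7,6)·!1 = 7·0 = 0
  i=7: C(7,7)·!0 = 1·1 = 1
Total = 1331.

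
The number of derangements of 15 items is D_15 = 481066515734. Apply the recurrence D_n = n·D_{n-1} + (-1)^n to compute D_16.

7697064251745

D_16 = 16·481066515734 + 1 = 7697064251745.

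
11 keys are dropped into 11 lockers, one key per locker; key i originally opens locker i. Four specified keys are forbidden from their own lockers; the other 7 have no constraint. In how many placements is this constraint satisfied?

27422640

Inclusion-exclusion on the 4 forbidden self-matches:
Σ_{j=0}^{4} (-1)^j C(4,j)(11-j)!
= C(4,0)·11! - C(4,1)·10! + C(4,2)·9! - C(4,3)·8! + C(4,4)·7!
= 39916800 - 14515200 + 2177280 - 161280 + 5040
= 27422640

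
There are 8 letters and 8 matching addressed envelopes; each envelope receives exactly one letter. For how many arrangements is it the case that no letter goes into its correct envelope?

14833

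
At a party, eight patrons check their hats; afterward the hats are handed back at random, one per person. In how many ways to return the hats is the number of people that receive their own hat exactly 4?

630

Pick the 4 fixed positions: C(8,4) = 70 ways.
The other 4 form a derangement: !4 = 9.
Total: 70 × 9 = 630.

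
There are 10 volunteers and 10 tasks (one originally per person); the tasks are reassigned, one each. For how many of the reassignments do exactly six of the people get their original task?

1890

Pick the 6 fixed positions: C(10,6) = 210 ways.
The other 4 form a derangement: !4 = 9.
Total: 210 × 9 = 1890.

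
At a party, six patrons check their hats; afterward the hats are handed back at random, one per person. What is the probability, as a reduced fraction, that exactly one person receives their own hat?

Favorable outcomes: C(6,1)·!5 = 6·44 = 264.
Total outcomes: 6! = 720.
Probability = 264/720 = 11/30.

11/30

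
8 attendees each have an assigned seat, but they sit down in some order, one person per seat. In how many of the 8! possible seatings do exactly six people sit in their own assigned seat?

Pick the 6 fixed positions: C(8,6) = 28 ways.
The remaining 2 must be deranged: !2 = 1.
Total: 28 × 1 = 28.

28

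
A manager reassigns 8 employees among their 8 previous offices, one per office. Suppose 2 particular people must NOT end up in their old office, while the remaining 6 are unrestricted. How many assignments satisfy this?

Inclusion-exclusion on the 2 forbidden self-matches:
Σ_{j=0}^{2} (-1)^j C(2,j)(8-j)!
= C(2,0)·8! - C(2,1)·7! + C(2,2)·6!
= 40320 - 10080 + 720
= 30960

30960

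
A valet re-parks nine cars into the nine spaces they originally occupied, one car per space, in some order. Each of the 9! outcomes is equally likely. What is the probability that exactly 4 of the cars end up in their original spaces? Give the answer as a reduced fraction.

Favorable outcomes: C(9,4)·!5 = 126·44 = 5544.
Total outcomes: 9! = 362880.
Probability = 5544/362880 = 11/720.

11/720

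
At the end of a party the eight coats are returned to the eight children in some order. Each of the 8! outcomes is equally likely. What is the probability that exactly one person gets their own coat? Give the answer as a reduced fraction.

103/280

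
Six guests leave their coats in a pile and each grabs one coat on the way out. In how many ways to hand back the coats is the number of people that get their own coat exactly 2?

135

Pick the 2 fixed positions: C(6,2) = 15 ways.
The other 4 form a derangement: !4 = 9.
Total: 15 × 9 = 135.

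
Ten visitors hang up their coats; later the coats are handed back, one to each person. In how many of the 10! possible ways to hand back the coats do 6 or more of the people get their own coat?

# with exactly i fixed is C(10,i)·!(10-i); sum over i=6..10:
  i=6: C(10,6)·!4 = 210·9 = 1890
  i=7: C(10,7)·!3 = 120·2 = 240
  i=8: C(10,8)·!2 = 45·1 = 45
  i=9: C(10,9)·!1 = 10·0 = 0
  i=10: C(10,10)·!0 = 1·1 = 1
Total = 2176.

2176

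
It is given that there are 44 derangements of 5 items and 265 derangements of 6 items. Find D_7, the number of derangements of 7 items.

1854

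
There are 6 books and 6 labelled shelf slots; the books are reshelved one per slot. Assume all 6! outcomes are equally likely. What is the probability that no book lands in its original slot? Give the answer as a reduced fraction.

53/144

Favorable outcomes: !6 = 265.
Total outcomes: 6! = 720.
Probability = 265/720 = 53/144.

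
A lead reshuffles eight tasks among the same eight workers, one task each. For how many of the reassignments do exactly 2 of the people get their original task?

Pick the 2 fixed positions: C(8,2) = 28 ways.
The other 6 form a derangement: !6 = 265.
Total: 28 × 265 = 7420.

7420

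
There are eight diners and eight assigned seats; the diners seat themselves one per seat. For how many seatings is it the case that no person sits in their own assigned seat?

!8 = 8! · Σ_{k=0}^{8} (-1)^k/k!
= 8! - 8!/1! + 8!/2! - 8!/3! + 8!/4! - 8!/5! + 8!/6! - 8!/7! + 8!/8!
= 40320 - 40320 + 20160 - 6720 + 1680 - 336 + 56 - 8 + 1
= 14833

14833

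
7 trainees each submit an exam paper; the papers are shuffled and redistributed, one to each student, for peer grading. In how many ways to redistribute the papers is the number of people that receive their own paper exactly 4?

70

Choose which 4 of the 7 are fixed: C(7,4) = 35.
The other 3 form a derangement: !3 = 2.
Total: 35 × 2 = 70.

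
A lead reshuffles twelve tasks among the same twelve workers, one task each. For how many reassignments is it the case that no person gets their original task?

176214841

!12 = 12! · Σ_{k=0}^{12} (-1)^k/k!
= 12! - 12!/1! + 12!/2! - 12!/3! + 12!/4! - 12!/5! + 12!/6! - 12!/7! + 12!/8! - 12!/9! + 12!/10! - 12!/11! + 12!/12!
= 479001600 - 479001600 + 239500800 - 79833600 + 19958400 - 3991680 + 665280 - 95040 + 11880 - 1320 + 132 - 12 + 1
= 176214841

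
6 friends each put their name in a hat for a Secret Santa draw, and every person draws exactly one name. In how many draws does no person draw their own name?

265

!6 is the nearest integer to 6!/e.
6! = 720, and 720/e ≈ 264.87, so !6 = 265.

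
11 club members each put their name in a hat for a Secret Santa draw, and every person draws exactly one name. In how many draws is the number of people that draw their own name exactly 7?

2970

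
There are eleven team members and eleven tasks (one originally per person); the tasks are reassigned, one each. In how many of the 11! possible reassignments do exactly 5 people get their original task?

122430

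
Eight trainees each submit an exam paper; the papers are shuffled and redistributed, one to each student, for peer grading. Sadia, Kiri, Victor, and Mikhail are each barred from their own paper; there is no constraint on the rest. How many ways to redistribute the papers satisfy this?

24024

Let A_j be the event that the j-th constrained one is fixed. By inclusion-exclusion over the 4 events:
Σ_{j=0}^{4} (-1)^j C(4,j)(8-j)!
= C(4,0)·8! - C(4,1)·7! + C(4,2)·6! - C(4,3)·5! + C(4,4)·4!
= 40320 - 20160 + 4320 - 480 + 24
= 24024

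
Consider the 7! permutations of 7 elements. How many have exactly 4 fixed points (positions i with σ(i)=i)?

Pick the 4 fixed positions: C(7,4) = 35 ways.
The remaining 3 must be deranged: !3 = 2.
Total: 35 × 2 = 70.

70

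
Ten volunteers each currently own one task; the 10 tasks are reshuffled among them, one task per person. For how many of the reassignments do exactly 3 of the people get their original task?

222480

Pick the 3 fixed positions: C(10,3) = 120 ways.
The other 7 form a derangement: !7 = 1854.
Total: 120 × 1854 = 222480.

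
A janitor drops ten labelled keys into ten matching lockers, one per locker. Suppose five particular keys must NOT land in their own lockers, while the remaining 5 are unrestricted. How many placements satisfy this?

Inclusion-exclusion on the 5 forbidden self-matches:
Σ_{j=0}^{5} (-1)^j C(5,j)(10-j)!
= C(5,0)·10! - C(5,1)·9! + C(5,2)·8! - C(5,3)·7! + C(5,4)·6! - C(5,5)·5!
= 3628800 - 1814400 + 403200 - 50400 + 3600 - 120
= 2170680

2170680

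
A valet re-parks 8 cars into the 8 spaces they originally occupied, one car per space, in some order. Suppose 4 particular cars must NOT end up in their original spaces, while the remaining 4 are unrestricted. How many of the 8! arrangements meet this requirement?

24024

Let A_j be the event that the j-th constrained one is fixed. By inclusion-exclusion over the 4 events:
Σ_{j=0}^{4} (-1)^j C(4,j)(8-j)!
= C(4,0)·8! - C(4,1)·7! + C(4,2)·6! - C(4,3)·5! + C(4,4)·4!
= 40320 - 20160 + 4320 - 480 + 24
= 24024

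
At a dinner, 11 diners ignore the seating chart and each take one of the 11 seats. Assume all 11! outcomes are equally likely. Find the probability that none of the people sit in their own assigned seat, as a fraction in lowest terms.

Favorable outcomes: !11 = 14684570.
Total outcomes: 11! = 39916800.
Probability = 14684570/39916800 = 1468457/3991680.

1468457/3991680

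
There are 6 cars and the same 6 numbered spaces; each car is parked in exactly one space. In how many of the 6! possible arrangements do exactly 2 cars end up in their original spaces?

135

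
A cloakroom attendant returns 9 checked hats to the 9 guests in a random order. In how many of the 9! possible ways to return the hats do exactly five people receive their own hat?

Pick the 5 fixed positions: C(9,5) = 126 ways.
The remaining 4 must be deranged: !4 = 9.
Total: 126 × 9 = 1134.

1134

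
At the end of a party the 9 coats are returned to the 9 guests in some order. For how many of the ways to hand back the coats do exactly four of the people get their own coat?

Pick the 4 fixed positions: C(9,4) = 126 ways.
The other 5 form a derangement: !5 = 44.
Total: 126 × 44 = 5544.

5544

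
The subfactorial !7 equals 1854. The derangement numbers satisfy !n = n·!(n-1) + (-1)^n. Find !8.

!8 = 8·1854 + 1 = 14833.

14833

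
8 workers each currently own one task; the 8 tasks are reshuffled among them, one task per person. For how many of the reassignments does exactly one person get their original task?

Choose which one of the 8 is fixed: C(8,1) = 8.
The remaining 7 must be deranged: !7 = 1854.
Total: 8 × 1854 = 14832.

14832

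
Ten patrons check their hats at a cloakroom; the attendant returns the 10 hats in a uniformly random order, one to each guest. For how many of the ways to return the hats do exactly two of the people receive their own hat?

Pick the 2 fixed positions: C(10,2) = 45 ways.
The remaining 8 must be deranged: !8 = 14833.
Total: 45 × 14833 = 667485.

667485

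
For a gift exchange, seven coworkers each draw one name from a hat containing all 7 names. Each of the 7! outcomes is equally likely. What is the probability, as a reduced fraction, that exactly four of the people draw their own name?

1/72

Favorable outcomes: C(7,4)·!3 = 35·2 = 70.
Total outcomes: 7! = 5040.
Probability = 70/5040 = 1/72.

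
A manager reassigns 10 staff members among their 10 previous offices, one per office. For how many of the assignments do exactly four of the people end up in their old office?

55650

Pick the 4 fixed positions: C(10,4) = 210 ways.
The remaining 6 must be deranged: !6 = 265.
Total: 210 × 265 = 55650.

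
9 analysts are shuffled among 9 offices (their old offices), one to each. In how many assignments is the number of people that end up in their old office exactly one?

Choose which one of the 9 is fixed: C(9,1) = 9.
The other 8 form a derangement: !8 = 14833.
Total: 9 × 14833 = 133497.

133497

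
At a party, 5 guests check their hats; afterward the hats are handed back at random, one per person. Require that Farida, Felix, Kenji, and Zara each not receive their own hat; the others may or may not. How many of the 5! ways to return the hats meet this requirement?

53

Let A_j be the event that the j-th constrained one is fixed. By inclusion-exclusion over the 4 events:
Σ_{j=0}^{4} (-1)^j C(4,j)(5-j)!
= C(4,0)·5! - C(4,1)·4! + C(4,2)·3! - C(4,3)·2! + C(4,4)·1!
= 120 - 96 + 36 - 8 + 1
= 53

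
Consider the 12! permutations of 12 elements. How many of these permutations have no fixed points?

!12 is the nearest integer to 12!/e.
12! = 479001600, and 479001600/e ≈ 176214840.93, so !12 = 176214841.

176214841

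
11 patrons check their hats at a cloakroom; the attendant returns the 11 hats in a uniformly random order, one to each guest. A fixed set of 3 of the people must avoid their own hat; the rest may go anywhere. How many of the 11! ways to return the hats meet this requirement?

30078720

Let A_j be the event that the j-th constrained one is fixed. By inclusion-exclusion over the 3 events:
Σ_{j=0}^{3} (-1)^j C(3,j)(11-j)!
= C(3,0)·11! - C(3,1)·10! + C(3,2)·9! - C(3,3)·8!
= 39916800 - 10886400 + 1088640 - 40320
= 30078720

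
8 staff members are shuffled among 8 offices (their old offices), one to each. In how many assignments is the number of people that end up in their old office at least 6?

29

Sum C(8,i)·!(8-i) for i = 6..8:
  i=6: C(8,6)·!2 = 28·1 = 28
  i=7: C(8,7)·!1 = 8·0 = 0
  i=8: C(8,8)·!0 = 1·1 = 1
Total = 29.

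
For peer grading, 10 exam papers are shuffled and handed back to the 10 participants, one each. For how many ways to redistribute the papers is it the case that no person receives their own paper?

By inclusion-exclusion, !10 = Σ (-1)^k · 10!/k! for k=0..10
= 10! - 10!/1! + 10!/2! - 10!/3! + 10!/4! - 10!/5! + 10!/6! - 10!/7! + 10!/8! - 10!/9! + 10!/10!
= 3628800 - 3628800 + 1814400 - 604800 + 151200 - 30240 + 5040 - 720 + 90 - 10 + 1
= 1334961

1334961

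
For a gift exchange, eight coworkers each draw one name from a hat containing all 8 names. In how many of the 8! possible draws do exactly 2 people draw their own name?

7420

Pick the 2 fixed positions: C(8,2) = 28 ways.
The remaining 6 must be deranged: !6 = 265.
Total: 28 × 265 = 7420.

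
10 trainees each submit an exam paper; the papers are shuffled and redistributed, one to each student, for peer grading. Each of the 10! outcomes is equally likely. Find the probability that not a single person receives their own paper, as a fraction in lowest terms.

16481/44800

Favorable outcomes: !10 = 1334961.
Total outcomes: 10! = 3628800.
Probability = 1334961/3628800 = 16481/44800.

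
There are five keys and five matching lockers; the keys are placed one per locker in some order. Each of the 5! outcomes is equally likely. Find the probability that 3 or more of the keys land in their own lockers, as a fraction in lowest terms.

11/120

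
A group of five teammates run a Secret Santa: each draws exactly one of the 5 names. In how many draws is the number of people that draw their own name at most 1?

89

Sum C(5,i)·!(5-i) for i = 0..1:
  i=0: C(5,0)·!5 = 1·44 = 44
  i=1: C(5,1)·!4 = 5·9 = 45
Total = 89.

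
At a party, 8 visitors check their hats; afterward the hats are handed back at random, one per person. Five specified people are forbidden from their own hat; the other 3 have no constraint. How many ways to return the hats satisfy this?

21234

Inclusion-exclusion on the 5 forbidden self-matches:
Σ_{j=0}^{5} (-1)^j C(5,j)(8-j)!
= C(5,0)·8! - C(5,1)·7! + C(5,2)·6! - C(5,3)·5! + C(5,4)·4! - C(5,5)·3!
= 40320 - 25200 + 7200 - 1200 + 120 - 6
= 21234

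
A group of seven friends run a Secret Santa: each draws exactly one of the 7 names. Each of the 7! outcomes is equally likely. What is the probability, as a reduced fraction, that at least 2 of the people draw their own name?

1331/5040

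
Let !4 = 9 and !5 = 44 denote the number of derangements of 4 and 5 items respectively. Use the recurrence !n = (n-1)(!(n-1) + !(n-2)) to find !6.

265

!6 = (6-1)·(!5 + !4) = 5·(44 + 9) = 5·53 = 265.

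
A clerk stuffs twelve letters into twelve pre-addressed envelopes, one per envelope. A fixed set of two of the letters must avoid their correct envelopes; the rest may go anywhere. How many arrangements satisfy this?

Inclusion-exclusion on the 2 forbidden self-matches:
Σ_{j=0}^{2} (-1)^j C(2,j)(12-j)!
= C(2,0)·12! - C(2,1)·11! + C(2,2)·10!
= 479001600 - 79833600 + 3628800
= 402796800

402796800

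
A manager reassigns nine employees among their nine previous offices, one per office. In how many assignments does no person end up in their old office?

133496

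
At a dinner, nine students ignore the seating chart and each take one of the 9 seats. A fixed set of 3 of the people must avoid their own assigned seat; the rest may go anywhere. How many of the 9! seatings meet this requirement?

256320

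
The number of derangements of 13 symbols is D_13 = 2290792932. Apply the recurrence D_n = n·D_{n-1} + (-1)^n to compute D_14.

D_14 = 14·2290792932 + 1 = 32071101049.

32071101049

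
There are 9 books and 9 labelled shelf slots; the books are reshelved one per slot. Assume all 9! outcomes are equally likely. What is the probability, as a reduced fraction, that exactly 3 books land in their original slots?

Favorable outcomes: C(9,3)·!6 = 84·265 = 22260.
Total outcomes: 9! = 362880.
Probability = 22260/362880 = 53/864.

53/864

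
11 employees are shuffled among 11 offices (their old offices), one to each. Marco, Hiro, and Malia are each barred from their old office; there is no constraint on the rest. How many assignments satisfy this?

Let A_j be the event that the j-th constrained one is fixed. By inclusion-exclusion over the 3 events:
Σ_{j=0}^{3} (-1)^j C(3,j)(11-j)!
= C(3,0)·11! - C(3,1)·10! + C(3,2)·9! - C(3,3)·8!
= 39916800 - 10886400 + 1088640 - 40320
= 30078720

30078720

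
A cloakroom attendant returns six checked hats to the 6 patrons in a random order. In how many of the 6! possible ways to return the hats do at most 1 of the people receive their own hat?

# with exactly i fixed is C(6,i)·!(6-i); sum over i=0..1:
  i=0: C(6,0)·!6 = 1·265 = 265
  i=1: C(6,1)·!5 = 6·44 = 264
Total = 529.

529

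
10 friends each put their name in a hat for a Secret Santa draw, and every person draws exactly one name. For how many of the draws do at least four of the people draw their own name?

Sum C(10,i)·!(10-i) for i = 4..10:
  i=4: C(10,4)·!6 = 210·265 = 55650
  i=5: C(10,5)·!5 = 252·44 = 11088
  i=6: C(10,6)·!4 = 210·9 = 1890
  i=7: C(10,7)·!3 = 120·2 = 240
  i=8: C(10,8)·!2 = 45·1 = 45
  i=9: C(10,9)·!1 = 10·0 = 0
  i=10: C(10,10)·!0 = 1·1 = 1
Total = 68914.

68914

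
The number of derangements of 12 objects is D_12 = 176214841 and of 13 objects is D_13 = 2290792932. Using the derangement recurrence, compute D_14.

D_14 = (14-1)·(D_13 + D_12) = 13·(2290792932 + 176214841) = 13·2467007773 = 32071101049.

32071101049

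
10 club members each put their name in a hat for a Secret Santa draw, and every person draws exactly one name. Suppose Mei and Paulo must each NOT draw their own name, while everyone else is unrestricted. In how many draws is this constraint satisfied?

2943360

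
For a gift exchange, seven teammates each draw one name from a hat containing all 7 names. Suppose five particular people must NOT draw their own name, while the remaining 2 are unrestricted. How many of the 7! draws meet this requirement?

Let A_j be the event that the j-th constrained one is fixed. By inclusion-exclusion over the 5 events:
Σ_{j=0}^{5} (-1)^j C(5,j)(7-j)!
= C(5,0)·7! - C(5,1)·6! + C(5,2)·5! - C(5,3)·4! + C(5,4)·3! - C(5,5)·2!
= 5040 - 3600 + 1200 - 240 + 30 - 2
= 2428

2428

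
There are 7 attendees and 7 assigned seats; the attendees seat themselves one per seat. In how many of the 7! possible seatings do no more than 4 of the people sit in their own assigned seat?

Sum C(7,i)·!(7-i) for i = 0..4:
  i=0: C(7,0)·!7 = 1·1854 = 1854
  i=1: C(7,1)·!6 = 7·265 = 1855
  i=2: C(7,2)·!5 = 21·44 = 924
  i=3: C(7,3)·!4 = 35·9 = 315
  i=4: C(7,4)·!3 = 35·2 = 70
Total = 5018.

5018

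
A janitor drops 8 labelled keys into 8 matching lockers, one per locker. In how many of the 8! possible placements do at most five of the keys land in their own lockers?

Sum C(8,i)·!(8-i) for i = 0..5:
  i=0: C(8,0)·!8 = 1·14833 = 14833
  i=1: C(8,1)·!7 = 8·1854 = 14832
  i=2: C(8,2)·!6 = 28·265 = 7420
  i=3: C(8,3)·!5 = 56·44 = 2464
  i=4: C(8,4)·!4 = 70·9 = 630
  i=5: C(8,5)·!3 = 56·2 = 112
Total = 40291.

40291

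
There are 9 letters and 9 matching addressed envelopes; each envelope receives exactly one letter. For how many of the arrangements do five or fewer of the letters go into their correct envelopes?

# with exactly i fixed is C(9,i)·!(9-i); sum over i=0..5:
  i=0: C(9,0)·!9 = 1·133496 = 133496
  i=1: C(9,1)·!8 = 9·14833 = 133497
  i=2: C(9,2)·!7 = 36·1854 = 66744
  i=3: C(9,3)·!6 = 84·265 = 22260
  i=4: C(9,4)·!5 = 126·44 = 5544
  i=5: C(9,5)·!4 = 126·9 = 1134
Total = 362675.

362675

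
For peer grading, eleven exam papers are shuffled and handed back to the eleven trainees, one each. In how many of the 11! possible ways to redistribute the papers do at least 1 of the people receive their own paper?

25232230

Sum C(11,i)·!(11-i) for i = 1..11:
  i=1: C(11,1)·!10 = 11·1334961 = 14684571
  i=2: C(11,2)·!9 = 55·133496 = 7342280
  i=3: C(11,3)·!8 = 165·14833 = 2447445
  i=4: C(11,4)·!7 = 330·1854 = 611820
  i=5: C(11,5)·!6 = 462·265 = 122430
  i=6: C(11,6)·!5 = 462·44 = 20328
  i=7: C(11,7)·!4 = 330·9 = 2970
  i=8: C(11,8)·!3 = 165·2 = 330
  i=9: C(11,9)·!2 = 55·1 = 55
  i=10: C(11,10)·!1 = 11·0 = 0
  i=11: C(11,11)·!0 = 1·1 = 1
Total = 25232230.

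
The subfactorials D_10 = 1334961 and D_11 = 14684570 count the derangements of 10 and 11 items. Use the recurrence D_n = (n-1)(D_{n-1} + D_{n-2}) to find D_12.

176214841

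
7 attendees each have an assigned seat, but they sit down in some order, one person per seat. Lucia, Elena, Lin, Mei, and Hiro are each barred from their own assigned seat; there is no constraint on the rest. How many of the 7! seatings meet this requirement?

Inclusion-exclusion on the 5 forbidden self-matches:
Σ_{j=0}^{5} (-1)^j C(5,j)(7-j)!
= C(5,0)·7! - C(5,1)·6! + C(5,2)·5! - C(5,3)·4! + C(5,4)·3! - C(5,5)·2!
= 5040 - 3600 + 1200 - 240 + 30 - 2
= 2428

2428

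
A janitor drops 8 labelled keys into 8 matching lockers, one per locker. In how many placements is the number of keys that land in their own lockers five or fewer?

40291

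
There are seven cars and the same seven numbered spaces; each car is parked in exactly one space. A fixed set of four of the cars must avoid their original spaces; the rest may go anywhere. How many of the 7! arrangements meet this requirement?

2790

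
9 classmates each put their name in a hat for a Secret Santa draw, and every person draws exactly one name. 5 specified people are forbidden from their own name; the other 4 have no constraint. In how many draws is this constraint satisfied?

205056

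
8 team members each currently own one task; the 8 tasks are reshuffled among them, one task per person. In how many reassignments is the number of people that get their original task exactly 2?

7420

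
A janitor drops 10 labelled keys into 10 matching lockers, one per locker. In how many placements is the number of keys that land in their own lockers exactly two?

667485

Pick the 2 fixed positions: C(10,2) = 45 ways.
The other 8 form a derangement: !8 = 14833.
Total: 45 × 14833 = 667485.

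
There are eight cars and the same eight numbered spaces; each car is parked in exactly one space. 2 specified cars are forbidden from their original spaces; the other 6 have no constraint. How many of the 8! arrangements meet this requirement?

30960

Inclusion-exclusion on the 2 forbidden self-matches:
Σ_{j=0}^{2} (-1)^j C(2,j)(8-j)!
= C(2,0)·8! - C(2,1)·7! + C(2,2)·6!
= 40320 - 10080 + 720
= 30960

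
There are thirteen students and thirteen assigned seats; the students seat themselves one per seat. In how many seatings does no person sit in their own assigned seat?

!13 = 13! · Σ_{k=0}^{13} (-1)^k/k!
= 13! - 13!/1! + 13!/2! - 13!/3! + 13!/4! - 13!/5! + 13!/6! - 13!/7! + 13!/8! - 13!/9! + 13!/10! - 13!/11! + 13!/12! - 13!/13!
= 6227020800 - 6227020800 + 3113510400 - 1037836800 + 259459200 - 51891840 + 8648640 - 1235520 + 154440 - 17160 + 1716 - 156 + 13 - 1
= 2290792932

2290792932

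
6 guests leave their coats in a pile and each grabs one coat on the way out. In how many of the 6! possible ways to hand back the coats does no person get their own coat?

265

Use !n = n·!(n-1) + (-1)^n.
!6 = 6·44 + 1 = 265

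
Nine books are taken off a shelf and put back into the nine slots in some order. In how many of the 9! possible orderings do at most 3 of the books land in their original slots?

# with exactly i fixed is C(9,i)·!(9-i); sum over i=0..3:
  i=0: C(9,0)·!9 = 1·133496 = 133496
  i=1: C(9,1)·!8 = 9·14833 = 133497
  i=2: C(9,2)·!7 = 36·1854 = 66744
  i=3: C(9,3)·!6 = 84·265 = 22260
Total = 355997.

355997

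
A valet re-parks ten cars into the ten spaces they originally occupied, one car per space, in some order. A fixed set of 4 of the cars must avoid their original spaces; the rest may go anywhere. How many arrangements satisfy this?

2399760

Let A_j be the event that the j-th constrained one is fixed. By inclusion-exclusion over the 4 events:
Σ_{j=0}^{4} (-1)^j C(4,j)(10-j)!
= C(4,0)·10! - C(4,1)·9! + C(4,2)·8! - C(4,3)·7! + C(4,4)·6!
= 3628800 - 1451520 + 241920 - 20160 + 720
= 2399760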